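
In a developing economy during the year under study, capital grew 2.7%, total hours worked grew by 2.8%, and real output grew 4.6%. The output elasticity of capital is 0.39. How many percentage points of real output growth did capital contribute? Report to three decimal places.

Contribution = share × growth = 0.39 × 2.7 = 1.053 pp.

1.053 percentage points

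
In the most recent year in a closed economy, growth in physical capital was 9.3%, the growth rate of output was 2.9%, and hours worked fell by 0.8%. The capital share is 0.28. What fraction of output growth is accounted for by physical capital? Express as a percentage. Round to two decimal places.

89.79%

Physical capital contributed 0.28 × 9.3 = 2.604 pp.
Share of growth = 2.604 / 2.9 × 100 = 89.7931%.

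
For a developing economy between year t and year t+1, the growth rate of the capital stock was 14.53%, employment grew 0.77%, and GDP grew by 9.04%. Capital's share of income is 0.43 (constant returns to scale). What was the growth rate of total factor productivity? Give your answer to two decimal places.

2.35%

Labor's share = 1 − 0.43 = 0.57.
The capital stock: 0.43 × 14.53 = 6.2479 pp.
Employment: 0.57 × 0.77 = 0.4389 pp.
TFP growth = 9.04 − 6.6868 = 2.3532%.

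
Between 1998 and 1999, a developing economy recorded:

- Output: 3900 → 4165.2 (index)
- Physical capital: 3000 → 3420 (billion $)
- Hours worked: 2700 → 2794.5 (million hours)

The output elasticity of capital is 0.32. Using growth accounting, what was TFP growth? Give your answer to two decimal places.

Output growth = (4165.2 − 3900) / 3900 = 6.8%.
Physical capital growth = (3420 − 3000) / 3000 = 14%.
Hours worked growth = (2794.5 − 2700) / 2700 = 3.5%.
Labor's share = 1 − 0.32 = 0.68.
Physical capital: 0.32 × 14 = 4.48 pp.
Hours worked: 0.68 × 3.5 = 2.38 pp.
TFP growth = 6.8 − 6.86 = -0.06%.

-0.06%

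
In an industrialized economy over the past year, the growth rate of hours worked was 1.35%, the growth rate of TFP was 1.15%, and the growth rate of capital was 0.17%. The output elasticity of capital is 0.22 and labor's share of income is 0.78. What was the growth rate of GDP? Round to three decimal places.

Labor's share = 1 − 0.22 = 0.78.
Capital: 0.22 × 0.17 = 0.0374 pp.
Hours worked: 0.78 × 1.35 = 1.053 pp.
Output growth = 1.15 + 1.0904 = 2.2404%.

2.240%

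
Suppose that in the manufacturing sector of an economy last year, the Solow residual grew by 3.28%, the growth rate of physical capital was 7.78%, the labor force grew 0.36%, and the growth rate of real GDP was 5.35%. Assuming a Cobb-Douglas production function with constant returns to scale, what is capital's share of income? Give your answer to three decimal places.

α = 0.230

gY = gA + α·gK + (1−α)·gL, so gY − gA − gL = α(gK − gL).
5.35 − 3.28 − 0.36 = α × (7.78 − 0.36).
1.71 = 7.42 α, so α = 0.23046.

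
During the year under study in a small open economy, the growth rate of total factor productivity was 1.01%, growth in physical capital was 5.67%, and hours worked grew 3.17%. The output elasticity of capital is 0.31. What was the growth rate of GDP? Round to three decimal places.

Labor's share = 1 − 0.31 = 0.69.
Physical capital: 0.31 × 5.67 = 1.7577 pp.
Hours worked: 0.69 × 3.17 = 2.1873 pp.
Output growth = 1.01 + 3.945 = 4.955%.

GDP grew 4.955%.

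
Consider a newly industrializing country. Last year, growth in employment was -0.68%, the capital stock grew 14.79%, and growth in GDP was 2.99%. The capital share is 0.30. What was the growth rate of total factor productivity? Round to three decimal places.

Labor's share = 1 − 0.3 = 0.7.
The capital stock: 0.3 × 14.79 = 4.437 pp.
Employment: 0.7 × (-0.68) = -0.476 pp.
TFP growth = 2.99 − 3.961 = -0.971%.

-0.971%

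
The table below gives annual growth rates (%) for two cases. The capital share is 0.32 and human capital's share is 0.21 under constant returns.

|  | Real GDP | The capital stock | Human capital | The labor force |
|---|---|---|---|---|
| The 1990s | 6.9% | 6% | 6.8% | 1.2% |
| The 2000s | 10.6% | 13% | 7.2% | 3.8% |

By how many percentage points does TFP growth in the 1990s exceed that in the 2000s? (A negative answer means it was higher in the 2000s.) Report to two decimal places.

-0.15 percentage points

Labor's share = 1 − 0.32 − 0.21 = 0.47.
The 1990s: TFP = 6.9 − 1.92 − 1.428 − 0.564 = 2.988%.
The 2000s: TFP = 10.6 − 4.16 − 1.512 − 1.786 = 3.142%.
Difference = 2.988 − (3.142) = -0.154 pp.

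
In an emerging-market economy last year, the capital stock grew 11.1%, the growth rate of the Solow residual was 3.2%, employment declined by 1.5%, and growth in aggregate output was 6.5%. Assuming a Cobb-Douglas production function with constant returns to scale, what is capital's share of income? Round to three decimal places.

Capital's share of income is 0.381.

gY = gA + α·gK + (1−α)·gL, so gY − gA − gL = α(gK − gL).
6.5 − 3.2 + 1.5 = α × (11.1 − (-1.5)).
4.8 = 12.6 α, so α = 0.38095.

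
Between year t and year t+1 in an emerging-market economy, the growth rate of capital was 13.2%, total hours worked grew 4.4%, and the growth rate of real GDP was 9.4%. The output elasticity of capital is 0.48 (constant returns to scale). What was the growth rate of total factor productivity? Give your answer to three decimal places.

Labor's share = 1 − 0.48 = 0.52.
Capital: 0.48 × 13.2 = 6.336 pp.
Total hours worked: 0.52 × 4.4 = 2.288 pp.
TFP growth = 9.4 − 8.624 = 0.776%.

Total factor productivity grew 0.776%.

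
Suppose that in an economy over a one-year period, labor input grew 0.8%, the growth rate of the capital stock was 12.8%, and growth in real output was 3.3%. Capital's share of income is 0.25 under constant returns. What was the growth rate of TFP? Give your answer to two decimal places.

-0.50%

Labor's share = 1 − 0.25 = 0.75.
The capital stock: 0.25 × 12.8 = 3.2 pp.
Labor input: 0.75 × 0.8 = 0.6 pp.
TFP growth = 3.3 − 3.8 = -0.5%.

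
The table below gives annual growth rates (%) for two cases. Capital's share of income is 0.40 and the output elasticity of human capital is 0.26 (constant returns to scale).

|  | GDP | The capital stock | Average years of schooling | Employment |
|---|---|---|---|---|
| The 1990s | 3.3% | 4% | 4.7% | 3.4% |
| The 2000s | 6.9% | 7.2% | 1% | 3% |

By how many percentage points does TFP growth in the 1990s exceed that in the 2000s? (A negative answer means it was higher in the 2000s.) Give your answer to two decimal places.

-3.42 percentage points

Labor's share = 1 − 0.4 − 0.26 = 0.34.
The 1990s: TFP = 3.3 − 1.6 − 1.222 − 1.156 = -0.678%.
The 2000s: TFP = 6.9 − 2.88 − 0.26 − 1.02 = 2.74%.
Difference = -0.678 − (2.74) = -3.418 pp.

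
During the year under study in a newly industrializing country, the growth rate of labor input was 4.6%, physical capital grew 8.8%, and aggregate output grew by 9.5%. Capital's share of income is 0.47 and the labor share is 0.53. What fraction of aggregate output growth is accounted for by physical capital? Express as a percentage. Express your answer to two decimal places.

43.54%

Physical capital contributed 0.47 × 8.8 = 4.136 pp.
Share of growth = 4.136 / 9.5 × 100 = 43.5368%.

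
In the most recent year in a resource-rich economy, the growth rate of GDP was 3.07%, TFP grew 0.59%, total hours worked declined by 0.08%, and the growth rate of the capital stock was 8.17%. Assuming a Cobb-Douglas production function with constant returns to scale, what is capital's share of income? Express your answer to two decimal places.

0.31

gY = gA + α·gK + (1−α)·gL, so gY − gA − gL = α(gK − gL).
3.07 − 0.59 + 0.08 = α × (8.17 − (-0.08)).
2.56 = 8.25 α, so α = 0.3103.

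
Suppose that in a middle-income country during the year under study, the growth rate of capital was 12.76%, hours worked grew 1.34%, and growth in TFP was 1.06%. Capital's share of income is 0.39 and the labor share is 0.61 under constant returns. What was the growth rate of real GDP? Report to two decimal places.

Labor's share = 1 − 0.39 = 0.61.
Capital: 0.39 × 12.76 = 4.9764 pp.
Hours worked: 0.61 × 1.34 = 0.8174 pp.
Output growth = 1.06 + 5.7938 = 6.8538%.

Real GDP growth was 6.85%.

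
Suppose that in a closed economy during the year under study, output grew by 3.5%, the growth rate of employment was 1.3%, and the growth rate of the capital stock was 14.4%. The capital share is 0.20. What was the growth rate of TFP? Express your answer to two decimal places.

Labor's share = 1 − 0.2 = 0.8.
The capital stock: 0.2 × 14.4 = 2.88 pp.
Employment: 0.8 × 1.3 = 1.04 pp.
TFP growth = 3.5 − 3.92 = -0.42%.

-0.42%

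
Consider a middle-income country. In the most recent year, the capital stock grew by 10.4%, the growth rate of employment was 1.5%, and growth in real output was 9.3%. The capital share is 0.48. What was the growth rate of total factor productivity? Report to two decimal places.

Total factor productivity growth was 3.53%.

Labor's share = 1 − 0.48 = 0.52.
The capital stock: 0.48 × 10.4 = 4.992 pp.
Employment: 0.52 × 1.5 = 0.78 pp.
TFP growth = 9.3 − 5.772 = 3.528%.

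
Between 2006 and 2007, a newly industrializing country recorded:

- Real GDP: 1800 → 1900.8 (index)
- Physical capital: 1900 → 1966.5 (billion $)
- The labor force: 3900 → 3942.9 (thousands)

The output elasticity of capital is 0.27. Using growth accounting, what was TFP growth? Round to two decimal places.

3.85%

Real GDP growth = (1900.8 − 1800) / 1800 = 5.6%.
Physical capital growth = (1966.5 − 1900) / 1900 = 3.5%.
The labor force growth = (3942.9 − 3900) / 3900 = 1.1%.
Labor's share = 1 − 0.27 = 0.73.
Physical capital: 0.27 × 3.5 = 0.945 pp.
The labor force: 0.73 × 1.1 = 0.803 pp.
TFP growth = 5.6 − 1.748 = 3.852%.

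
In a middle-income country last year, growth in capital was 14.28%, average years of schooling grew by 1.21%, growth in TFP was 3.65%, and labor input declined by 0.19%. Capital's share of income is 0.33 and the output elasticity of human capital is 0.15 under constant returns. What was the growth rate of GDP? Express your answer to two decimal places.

Labor's share = 1 − 0.33 − 0.15 = 0.52.
Capital: 0.33 × 14.28 = 4.7124 pp.
Average years of schooling: 0.15 × 1.21 = 0.1815 pp.
Labor input: 0.52 × (-0.19) = -0.0988 pp.
Output growth = 3.65 + 4.7951 = 8.4451%.

8.45%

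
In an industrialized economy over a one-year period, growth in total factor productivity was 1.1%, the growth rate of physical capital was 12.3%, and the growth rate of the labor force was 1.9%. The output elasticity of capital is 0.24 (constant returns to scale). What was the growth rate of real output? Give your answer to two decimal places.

Labor's share = 1 − 0.24 = 0.76.
Physical capital: 0.24 × 12.3 = 2.952 pp.
The labor force: 0.76 × 1.9 = 1.444 pp.
Output growth = 1.1 + 4.396 = 5.496%.

Real output growth was 5.50%.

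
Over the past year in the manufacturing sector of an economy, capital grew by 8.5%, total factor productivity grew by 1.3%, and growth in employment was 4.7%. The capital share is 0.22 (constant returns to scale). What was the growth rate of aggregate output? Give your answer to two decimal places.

Labor's share = 1 − 0.22 = 0.78.
Capital: 0.22 × 8.5 = 1.87 pp.
Employment: 0.78 × 4.7 = 3.666 pp.
Output growth = 1.3 + 5.536 = 6.836%.

Aggregate output growth was 6.84%.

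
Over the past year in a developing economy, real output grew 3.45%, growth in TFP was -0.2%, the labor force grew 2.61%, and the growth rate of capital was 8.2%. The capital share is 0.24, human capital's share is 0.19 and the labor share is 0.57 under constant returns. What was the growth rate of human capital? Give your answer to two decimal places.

1.02%

Labor's share = 1 − 0.24 − 0.19 = 0.57.
gY = gA + 0.24×8.2 + 0.57×2.61 + 0.19×g.
0.19×g = 3.45 + 0.2 − 3.4557 = 0.1943.
g = 0.1943 / 0.19 = 1.0226%.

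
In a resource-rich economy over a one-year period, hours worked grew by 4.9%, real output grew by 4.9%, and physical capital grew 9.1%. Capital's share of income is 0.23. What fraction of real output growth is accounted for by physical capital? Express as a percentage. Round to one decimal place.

42.7%

Physical capital contributed 0.23 × 9.1 = 2.093 pp.
Share of growth = 2.093 / 4.9 × 100 = 42.714%.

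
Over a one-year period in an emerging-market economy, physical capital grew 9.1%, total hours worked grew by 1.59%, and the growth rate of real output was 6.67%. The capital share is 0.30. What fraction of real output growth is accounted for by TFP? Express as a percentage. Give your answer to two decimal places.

Labor's share = 1 − 0.3 = 0.7.
Physical capital: 0.3 × 9.1 = 2.73 pp.
Total hours worked: 0.7 × 1.59 = 1.113 pp.
TFP growth = 6.67 − 3.843 = 2.827%.
TFP share of growth = 2.827 / 6.67 × 100 = 42.3838%.

42.38%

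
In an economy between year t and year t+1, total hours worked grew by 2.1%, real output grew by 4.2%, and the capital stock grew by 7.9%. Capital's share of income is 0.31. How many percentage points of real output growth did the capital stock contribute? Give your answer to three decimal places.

Contribution = share × growth = 0.31 × 7.9 = 2.449 pp.

2.449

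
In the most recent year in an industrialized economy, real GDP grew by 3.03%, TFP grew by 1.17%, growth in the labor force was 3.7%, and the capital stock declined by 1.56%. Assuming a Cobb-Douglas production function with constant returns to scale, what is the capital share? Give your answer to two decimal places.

0.35

gY = gA + α·gK + (1−α)·gL, so gY − gA − gL = α(gK − gL).
3.03 − 1.17 − 3.7 = α × (-1.56 − 3.7).
-1.84 = -5.26 α, so α = 0.3498.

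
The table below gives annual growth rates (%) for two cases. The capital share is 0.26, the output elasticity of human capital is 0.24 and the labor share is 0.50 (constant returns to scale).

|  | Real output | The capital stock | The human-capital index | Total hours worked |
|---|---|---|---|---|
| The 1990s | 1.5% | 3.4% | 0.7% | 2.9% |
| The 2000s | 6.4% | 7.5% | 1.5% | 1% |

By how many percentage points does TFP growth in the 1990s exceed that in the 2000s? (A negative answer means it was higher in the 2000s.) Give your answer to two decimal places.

Labor's share = 1 − 0.26 − 0.24 = 0.5.
The 1990s: TFP = 1.5 − 0.884 − 0.168 − 1.45 = -1.002%.
The 2000s: TFP = 6.4 − 1.95 − 0.36 − 0.5 = 3.59%.
Difference = -1.002 − (3.59) = -4.592 pp.

-4.59 percentage points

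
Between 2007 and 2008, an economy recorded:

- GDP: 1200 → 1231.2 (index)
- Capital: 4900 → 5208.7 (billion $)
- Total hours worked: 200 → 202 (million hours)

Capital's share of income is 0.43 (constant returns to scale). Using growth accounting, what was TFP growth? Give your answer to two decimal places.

-0.68%

GDP growth = (1231.2 − 1200) / 1200 = 2.6%.
Capital growth = (5208.7 − 4900) / 4900 = 6.3%.
Total hours worked growth = (202 − 200) / 200 = 1%.
Labor's share = 1 − 0.43 = 0.57.
Capital: 0.43 × 6.3 = 2.709 pp.
Total hours worked: 0.57 × 1 = 0.57 pp.
TFP growth = 2.6 − 3.279 = -0.679%.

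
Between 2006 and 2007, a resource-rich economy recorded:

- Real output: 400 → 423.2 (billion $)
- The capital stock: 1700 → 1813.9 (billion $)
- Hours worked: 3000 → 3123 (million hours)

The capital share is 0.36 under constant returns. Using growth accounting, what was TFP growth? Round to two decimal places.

Real output growth = (423.2 − 400) / 400 = 5.8%.
The capital stock growth = (1813.9 − 1700) / 1700 = 6.7%.
Hours worked growth = (3123 − 3000) / 3000 = 4.1%.
Labor's share = 1 − 0.36 = 0.64.
The capital stock: 0.36 × 6.7 = 2.412 pp.
Hours worked: 0.64 × 4.1 = 2.624 pp.
TFP growth = 5.8 − 5.036 = 0.764%.

TFP grew 0.76%.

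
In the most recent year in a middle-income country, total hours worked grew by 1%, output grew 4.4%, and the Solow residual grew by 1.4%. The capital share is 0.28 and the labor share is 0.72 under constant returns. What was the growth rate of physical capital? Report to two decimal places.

8.14%

Labor's share = 1 − 0.28 = 0.72.
gY = gA + 0.72×1 + 0.28×g.
0.28×g = 4.4 − 1.4 − 0.72 = 2.28.
g = 2.28 / 0.28 = 8.1429%.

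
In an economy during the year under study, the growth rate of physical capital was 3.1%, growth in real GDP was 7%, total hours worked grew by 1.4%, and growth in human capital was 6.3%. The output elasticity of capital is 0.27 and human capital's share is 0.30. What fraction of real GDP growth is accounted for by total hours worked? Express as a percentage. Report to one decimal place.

8.6%

Labor's share = 1 − 0.27 − 0.3 = 0.43.
Total hours worked contributed 0.43 × 1.4 = 0.602 pp.
Share of growth = 0.602 / 7 × 100 = 8.6%.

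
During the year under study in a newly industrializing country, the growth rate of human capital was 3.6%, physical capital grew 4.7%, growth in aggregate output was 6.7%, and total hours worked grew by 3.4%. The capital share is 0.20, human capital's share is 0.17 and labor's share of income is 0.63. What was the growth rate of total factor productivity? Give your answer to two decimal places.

Labor's share = 1 − 0.2 − 0.17 = 0.63.
Physical capital: 0.2 × 4.7 = 0.94 pp.
Human capital: 0.17 × 3.6 = 0.612 pp.
Total hours worked: 0.63 × 3.4 = 2.142 pp.
TFP growth = 6.7 − 3.694 = 3.006%.

Total factor productivity grew 3.01%.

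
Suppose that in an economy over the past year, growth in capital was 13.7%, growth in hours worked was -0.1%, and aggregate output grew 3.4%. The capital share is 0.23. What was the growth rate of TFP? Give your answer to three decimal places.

0.326%

Labor's share = 1 − 0.23 = 0.77.
Capital: 0.23 × 13.7 = 3.151 pp.
Hours worked: 0.77 × (-0.1) = -0.077 pp.
TFP growth = 3.4 − 3.074 = 0.326%.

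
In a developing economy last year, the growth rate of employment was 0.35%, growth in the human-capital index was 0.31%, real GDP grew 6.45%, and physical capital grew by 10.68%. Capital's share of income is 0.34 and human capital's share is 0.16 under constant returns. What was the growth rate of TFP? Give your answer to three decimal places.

Labor's share = 1 − 0.34 − 0.16 = 0.5.
Physical capital: 0.34 × 10.68 = 3.6312 pp.
The human-capital index: 0.16 × 0.31 = 0.0496 pp.
Employment: 0.5 × 0.35 = 0.175 pp.
TFP growth = 6.45 − 3.8558 = 2.5942%.

TFP growth was 2.594%.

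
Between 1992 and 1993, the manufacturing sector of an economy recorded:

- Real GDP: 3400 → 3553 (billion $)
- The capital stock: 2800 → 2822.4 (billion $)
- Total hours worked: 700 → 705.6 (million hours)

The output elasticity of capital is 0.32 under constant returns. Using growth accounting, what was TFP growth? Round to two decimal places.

Real GDP growth = (3553 − 3400) / 3400 = 4.5%.
The capital stock growth = (2822.4 − 2800) / 2800 = 0.8%.
Total hours worked growth = (705.6 − 700) / 700 = 0.8%.
Labor's share = 1 − 0.32 = 0.68.
The capital stock: 0.32 × 0.8 = 0.256 pp.
Total hours worked: 0.68 × 0.8 = 0.544 pp.
TFP growth = 4.5 − 0.8 = 3.7%.

TFP grew 3.70%.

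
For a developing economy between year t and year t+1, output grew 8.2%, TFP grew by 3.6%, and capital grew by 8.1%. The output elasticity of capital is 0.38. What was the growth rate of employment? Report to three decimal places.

2.455%

Labor's share = 1 − 0.38 = 0.62.
gY = gA + 0.38×8.1 + 0.62×g.
0.62×g = 8.2 − 3.6 − 3.078 = 1.522.
g = 1.522 / 0.62 = 2.45484%.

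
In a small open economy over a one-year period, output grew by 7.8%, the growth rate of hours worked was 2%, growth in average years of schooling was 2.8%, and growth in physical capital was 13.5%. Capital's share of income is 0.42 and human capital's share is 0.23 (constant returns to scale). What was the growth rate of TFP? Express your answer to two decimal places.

TFP growth was 0.79%.

Labor's share = 1 − 0.42 − 0.23 = 0.35.
Physical capital: 0.42 × 13.5 = 5.67 pp.
Average years of schooling: 0.23 × 2.8 = 0.644 pp.
Hours worked: 0.35 × 2 = 0.7 pp.
TFP growth = 7.8 − 7.014 = 0.786%.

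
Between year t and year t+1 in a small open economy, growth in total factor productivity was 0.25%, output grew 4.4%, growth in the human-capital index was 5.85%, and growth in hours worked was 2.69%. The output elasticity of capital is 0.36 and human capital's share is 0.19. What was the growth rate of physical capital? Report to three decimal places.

Labor's share = 1 − 0.36 − 0.19 = 0.45.
gY = gA + 0.19×5.85 + 0.45×2.69 + 0.36×g.
0.36×g = 4.4 − 0.25 − 2.322 = 1.828.
g = 1.828 / 0.36 = 5.07778%.

Physical capital grew 5.078%.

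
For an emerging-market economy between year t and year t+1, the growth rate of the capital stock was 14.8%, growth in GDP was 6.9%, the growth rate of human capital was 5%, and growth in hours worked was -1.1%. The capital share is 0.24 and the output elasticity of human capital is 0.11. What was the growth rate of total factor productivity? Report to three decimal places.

Labor's share = 1 − 0.24 − 0.11 = 0.65.
The capital stock: 0.24 × 14.8 = 3.552 pp.
Human capital: 0.11 × 5 = 0.55 pp.
Hours worked: 0.65 × (-1.1) = -0.715 pp.
TFP growth = 6.9 − 3.387 = 3.513%.

3.513%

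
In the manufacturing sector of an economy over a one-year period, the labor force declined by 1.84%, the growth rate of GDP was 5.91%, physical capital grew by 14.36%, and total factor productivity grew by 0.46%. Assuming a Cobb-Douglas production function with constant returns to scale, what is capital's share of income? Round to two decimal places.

α = 0.45

gY = gA + α·gK + (1−α)·gL, so gY − gA − gL = α(gK − gL).
5.91 − 0.46 + 1.84 = α × (14.36 − (-1.84)).
7.29 = 16.2 α, so α = 0.45.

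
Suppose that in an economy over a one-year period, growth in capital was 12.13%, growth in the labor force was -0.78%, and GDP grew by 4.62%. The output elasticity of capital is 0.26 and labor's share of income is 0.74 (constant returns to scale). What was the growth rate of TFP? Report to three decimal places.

Labor's share = 1 − 0.26 = 0.74.
Capital: 0.26 × 12.13 = 3.1538 pp.
The labor force: 0.74 × (-0.78) = -0.5772 pp.
TFP growth = 4.62 − 2.5766 = 2.0434%.

TFP grew 2.043%.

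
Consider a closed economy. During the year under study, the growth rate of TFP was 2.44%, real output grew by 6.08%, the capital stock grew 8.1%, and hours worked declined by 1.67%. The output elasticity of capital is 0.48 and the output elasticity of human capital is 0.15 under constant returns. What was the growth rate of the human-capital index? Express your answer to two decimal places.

Labor's share = 1 − 0.48 − 0.15 = 0.37.
gY = gA + 0.48×8.1 + 0.37×(-1.67) + 0.15×g.
0.15×g = 6.08 − 2.44 − 3.2701 = 0.3699.
g = 0.3699 / 0.15 = 2.466%.

The human-capital index grew 2.47%.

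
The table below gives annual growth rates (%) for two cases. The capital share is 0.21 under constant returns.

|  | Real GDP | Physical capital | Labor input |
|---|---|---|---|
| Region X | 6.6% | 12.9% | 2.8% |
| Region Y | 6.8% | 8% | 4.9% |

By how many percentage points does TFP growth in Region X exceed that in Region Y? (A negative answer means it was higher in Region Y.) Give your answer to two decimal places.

Labor's share = 1 − 0.21 = 0.79.
Region X: TFP = 6.6 − 2.709 − 2.212 = 1.679%.
Region Y: TFP = 6.8 − 1.68 − 3.871 = 1.249%.
Difference = 1.679 − (1.249) = 0.43 pp.

0.43 percentage points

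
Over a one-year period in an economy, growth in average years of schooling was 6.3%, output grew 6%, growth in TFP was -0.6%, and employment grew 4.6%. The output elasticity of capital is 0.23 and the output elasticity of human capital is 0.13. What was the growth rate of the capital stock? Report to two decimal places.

Labor's share = 1 − 0.23 − 0.13 = 0.64.
gY = gA + 0.13×6.3 + 0.64×4.6 + 0.23×g.
0.23×g = 6 + 0.6 − 3.763 = 2.837.
g = 2.837 / 0.23 = 12.3348%.

12.33%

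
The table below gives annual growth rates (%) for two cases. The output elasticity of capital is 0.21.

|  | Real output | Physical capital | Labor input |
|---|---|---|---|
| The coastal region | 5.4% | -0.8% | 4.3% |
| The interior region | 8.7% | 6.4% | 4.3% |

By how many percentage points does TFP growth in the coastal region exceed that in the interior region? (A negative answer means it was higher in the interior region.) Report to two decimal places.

Labor's share = 1 − 0.21 = 0.79.
The coastal region: TFP = 5.4 + 0.168 − 3.397 = 2.171%.
The interior region: TFP = 8.7 − 1.344 − 3.397 = 3.959%.
Difference = 2.171 − (3.959) = -1.788 pp.

-1.79 percentage points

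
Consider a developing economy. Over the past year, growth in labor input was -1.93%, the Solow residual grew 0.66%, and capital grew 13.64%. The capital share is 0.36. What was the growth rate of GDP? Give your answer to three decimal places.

4.335%

Labor's share = 1 − 0.36 = 0.64.
Capital: 0.36 × 13.64 = 4.9104 pp.
Labor input: 0.64 × (-1.93) = -1.2352 pp.
Output growth = 0.66 + 3.6752 = 4.3352%.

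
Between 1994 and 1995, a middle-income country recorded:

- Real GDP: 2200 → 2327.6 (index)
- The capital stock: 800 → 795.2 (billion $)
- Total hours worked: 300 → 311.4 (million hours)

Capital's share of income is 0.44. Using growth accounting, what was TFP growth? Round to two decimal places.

TFP growth was 3.94%.

Real GDP growth = (2327.6 − 2200) / 2200 = 5.8%.
The capital stock growth = (795.2 − 800) / 800 = -0.6%.
Total hours worked growth = (311.4 − 300) / 300 = 3.8%.
Labor's share = 1 − 0.44 = 0.56.
The capital stock: 0.44 × (-0.6) = -0.264 pp.
Total hours worked: 0.56 × 3.8 = 2.128 pp.
TFP growth = 5.8 − 1.864 = 3.936%.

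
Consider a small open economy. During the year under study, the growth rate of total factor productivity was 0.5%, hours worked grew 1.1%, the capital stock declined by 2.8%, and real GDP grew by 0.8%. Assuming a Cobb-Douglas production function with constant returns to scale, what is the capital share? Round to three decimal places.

gY = gA + α·gK + (1−α)·gL, so gY − gA − gL = α(gK − gL).
0.8 − 0.5 − 1.1 = α × (-2.8 − 1.1).
-0.8 = -3.9 α, so α = 0.20513.

0.205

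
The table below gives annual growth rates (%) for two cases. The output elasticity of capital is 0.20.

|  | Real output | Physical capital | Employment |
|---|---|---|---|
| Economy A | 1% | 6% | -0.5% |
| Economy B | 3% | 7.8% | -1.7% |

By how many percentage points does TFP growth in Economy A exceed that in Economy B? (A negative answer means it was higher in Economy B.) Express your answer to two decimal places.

Labor's share = 1 − 0.2 = 0.8.
Economy A: TFP = 1 − 1.2 + 0.4 = 0.2%.
Economy B: TFP = 3 − 1.56 + 1.36 = 2.8%.
Difference = 0.2 − (2.8) = -2.6 pp.

-2.60 percentage points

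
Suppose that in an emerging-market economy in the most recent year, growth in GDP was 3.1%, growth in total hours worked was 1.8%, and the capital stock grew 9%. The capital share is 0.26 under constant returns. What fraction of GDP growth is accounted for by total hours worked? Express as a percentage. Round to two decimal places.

42.97%

Labor's share = 1 − 0.26 = 0.74.
Total hours worked contributed 0.74 × 1.8 = 1.332 pp.
Share of growth = 1.332 / 3.1 × 100 = 42.9677%.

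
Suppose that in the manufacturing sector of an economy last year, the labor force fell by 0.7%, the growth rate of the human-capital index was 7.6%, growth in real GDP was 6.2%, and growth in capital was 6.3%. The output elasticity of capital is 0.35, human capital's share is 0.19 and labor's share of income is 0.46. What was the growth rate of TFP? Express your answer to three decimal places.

2.873%

Labor's share = 1 − 0.35 − 0.19 = 0.46.
Capital: 0.35 × 6.3 = 2.205 pp.
The human-capital index: 0.19 × 7.6 = 1.444 pp.
The labor force: 0.46 × (-0.7) = -0.322 pp.
TFP growth = 6.2 − 3.327 = 2.873%.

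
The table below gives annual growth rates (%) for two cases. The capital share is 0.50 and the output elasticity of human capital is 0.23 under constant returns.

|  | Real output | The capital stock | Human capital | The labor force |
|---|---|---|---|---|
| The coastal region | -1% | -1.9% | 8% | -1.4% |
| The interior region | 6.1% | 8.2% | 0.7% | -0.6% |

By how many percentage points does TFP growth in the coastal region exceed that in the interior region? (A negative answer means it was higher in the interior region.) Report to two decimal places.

Labor's share = 1 − 0.5 − 0.23 = 0.27.
The coastal region: TFP = -1 + 0.95 − 1.84 + 0.378 = -1.512%.
The interior region: TFP = 6.1 − 4.1 − 0.161 + 0.162 = 2.001%.
Difference = -1.512 − (2.001) = -3.513 pp.

-3.51 percentage points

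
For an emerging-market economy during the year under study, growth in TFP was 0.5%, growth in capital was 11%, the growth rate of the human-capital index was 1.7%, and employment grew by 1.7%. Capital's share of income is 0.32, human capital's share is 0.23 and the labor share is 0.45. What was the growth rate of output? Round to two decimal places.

Labor's share = 1 − 0.32 − 0.23 = 0.45.
Capital: 0.32 × 11 = 3.52 pp.
The human-capital index: 0.23 × 1.7 = 0.391 pp.
Employment: 0.45 × 1.7 = 0.765 pp.
Output growth = 0.5 + 4.676 = 5.176%.

Output grew 5.18%.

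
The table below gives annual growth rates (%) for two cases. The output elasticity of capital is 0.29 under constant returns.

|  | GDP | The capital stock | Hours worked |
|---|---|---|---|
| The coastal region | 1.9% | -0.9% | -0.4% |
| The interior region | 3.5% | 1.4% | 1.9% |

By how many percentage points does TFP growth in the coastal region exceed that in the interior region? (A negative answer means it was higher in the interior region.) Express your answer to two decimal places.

0.70 percentage points

Labor's share = 1 − 0.29 = 0.71.
The coastal region: TFP = 1.9 + 0.261 + 0.284 = 2.445%.
The interior region: TFP = 3.5 − 0.406 − 1.349 = 1.745%.
Difference = 2.445 − (1.745) = 0.7 pp.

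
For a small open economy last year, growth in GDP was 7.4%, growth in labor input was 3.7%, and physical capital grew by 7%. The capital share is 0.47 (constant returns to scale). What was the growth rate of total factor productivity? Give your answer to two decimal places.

2.15%

Labor's share = 1 − 0.47 = 0.53.
Physical capital: 0.47 × 7 = 3.29 pp.
Labor input: 0.53 × 3.7 = 1.961 pp.
TFP growth = 7.4 − 5.251 = 2.149%.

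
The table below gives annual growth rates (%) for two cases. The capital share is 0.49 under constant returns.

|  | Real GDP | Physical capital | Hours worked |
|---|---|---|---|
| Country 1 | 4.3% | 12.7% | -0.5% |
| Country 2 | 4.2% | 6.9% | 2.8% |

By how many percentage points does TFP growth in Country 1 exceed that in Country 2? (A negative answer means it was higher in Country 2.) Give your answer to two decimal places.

Labor's share = 1 − 0.49 = 0.51.
Country 1: TFP = 4.3 − 6.223 + 0.255 = -1.668%.
Country 2: TFP = 4.2 − 3.381 − 1.428 = -0.609%.
Difference = -1.668 − (-0.609) = -1.059 pp.

-1.06 percentage points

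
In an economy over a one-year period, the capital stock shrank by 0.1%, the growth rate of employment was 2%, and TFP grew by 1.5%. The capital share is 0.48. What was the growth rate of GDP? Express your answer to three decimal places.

2.492%

Labor's share = 1 − 0.48 = 0.52.
The capital stock: 0.48 × (-0.1) = -0.048 pp.
Employment: 0.52 × 2 = 1.04 pp.
Output growth = 1.5 + 0.992 = 2.492%.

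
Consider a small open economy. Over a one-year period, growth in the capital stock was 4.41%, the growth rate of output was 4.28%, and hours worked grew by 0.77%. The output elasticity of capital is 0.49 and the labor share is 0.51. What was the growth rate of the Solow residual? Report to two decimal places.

The Solow residual grew 1.73%.

Labor's share = 1 − 0.49 = 0.51.
The capital stock: 0.49 × 4.41 = 2.1609 pp.
Hours worked: 0.51 × 0.77 = 0.3927 pp.
TFP growth = 4.28 − 2.5536 = 1.7264%.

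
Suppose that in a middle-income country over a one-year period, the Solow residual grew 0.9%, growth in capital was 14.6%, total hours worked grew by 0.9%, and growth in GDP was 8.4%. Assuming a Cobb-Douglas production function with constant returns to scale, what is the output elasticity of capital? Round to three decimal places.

gY = gA + α·gK + (1−α)·gL, so gY − gA − gL = α(gK − gL).
8.4 − 0.9 − 0.9 = α × (14.6 − 0.9).
6.6 = 13.7 α, so α = 0.48175.

0.482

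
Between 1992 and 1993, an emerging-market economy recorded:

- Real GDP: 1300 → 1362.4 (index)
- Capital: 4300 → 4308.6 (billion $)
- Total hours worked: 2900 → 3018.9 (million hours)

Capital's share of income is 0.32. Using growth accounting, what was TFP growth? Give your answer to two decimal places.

1.95%

Real GDP growth = (1362.4 − 1300) / 1300 = 4.8%.
Capital growth = (4308.6 − 4300) / 4300 = 0.2%.
Total hours worked growth = (3018.9 − 2900) / 2900 = 4.1%.
Labor's share = 1 − 0.32 = 0.68.
Capital: 0.32 × 0.2 = 0.064 pp.
Total hours worked: 0.68 × 4.1 = 2.788 pp.
TFP growth = 4.8 − 2.852 = 1.948%.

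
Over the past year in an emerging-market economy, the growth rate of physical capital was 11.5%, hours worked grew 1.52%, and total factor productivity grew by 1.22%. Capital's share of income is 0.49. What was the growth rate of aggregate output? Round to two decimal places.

Aggregate output grew 7.63%.

Labor's share = 1 − 0.49 = 0.51.
Physical capital: 0.49 × 11.5 = 5.635 pp.
Hours worked: 0.51 × 1.52 = 0.7752 pp.
Output growth = 1.22 + 6.4102 = 7.6302%.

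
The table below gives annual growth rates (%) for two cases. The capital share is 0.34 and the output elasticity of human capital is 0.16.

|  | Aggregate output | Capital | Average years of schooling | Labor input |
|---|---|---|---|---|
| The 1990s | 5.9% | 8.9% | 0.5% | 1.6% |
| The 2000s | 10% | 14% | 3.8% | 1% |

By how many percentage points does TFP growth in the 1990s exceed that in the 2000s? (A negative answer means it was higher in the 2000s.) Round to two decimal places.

Labor's share = 1 − 0.34 − 0.16 = 0.5.
The 1990s: TFP = 5.9 − 3.026 − 0.08 − 0.8 = 1.994%.
The 2000s: TFP = 10 − 4.76 − 0.608 − 0.5 = 4.132%.
Difference = 1.994 − (4.132) = -2.138 pp.

-2.14 percentage points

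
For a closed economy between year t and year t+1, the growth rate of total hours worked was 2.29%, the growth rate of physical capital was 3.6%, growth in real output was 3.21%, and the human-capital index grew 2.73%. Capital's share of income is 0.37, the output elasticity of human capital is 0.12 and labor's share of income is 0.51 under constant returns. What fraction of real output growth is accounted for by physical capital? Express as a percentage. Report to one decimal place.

Physical capital contributed 0.37 × 3.6 = 1.332 pp.
Share of growth = 1.332 / 3.21 × 100 = 41.495%.

Physical capital accounted for 41.5% of growth.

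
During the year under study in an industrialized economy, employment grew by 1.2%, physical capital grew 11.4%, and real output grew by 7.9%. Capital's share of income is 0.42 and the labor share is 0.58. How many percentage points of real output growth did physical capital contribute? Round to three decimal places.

Contribution = share × growth = 0.42 × 11.4 = 4.788 pp.

4.788 percentage points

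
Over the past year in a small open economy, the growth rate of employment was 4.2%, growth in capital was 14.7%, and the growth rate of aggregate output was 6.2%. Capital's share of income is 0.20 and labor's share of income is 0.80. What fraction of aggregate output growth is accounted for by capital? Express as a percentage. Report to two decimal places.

Capital contributed 0.2 × 14.7 = 2.94 pp.
Share of growth = 2.94 / 6.2 × 100 = 47.4194%.

47.42%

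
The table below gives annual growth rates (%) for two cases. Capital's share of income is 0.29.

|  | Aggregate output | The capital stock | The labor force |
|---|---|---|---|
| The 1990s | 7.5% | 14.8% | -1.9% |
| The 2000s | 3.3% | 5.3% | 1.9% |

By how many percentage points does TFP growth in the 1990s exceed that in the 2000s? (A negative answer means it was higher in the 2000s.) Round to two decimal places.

Labor's share = 1 − 0.29 = 0.71.
The 1990s: TFP = 7.5 − 4.292 + 1.349 = 4.557%.
The 2000s: TFP = 3.3 − 1.537 − 1.349 = 0.414%.
Difference = 4.557 − (0.414) = 4.143 pp.

4.14 percentage points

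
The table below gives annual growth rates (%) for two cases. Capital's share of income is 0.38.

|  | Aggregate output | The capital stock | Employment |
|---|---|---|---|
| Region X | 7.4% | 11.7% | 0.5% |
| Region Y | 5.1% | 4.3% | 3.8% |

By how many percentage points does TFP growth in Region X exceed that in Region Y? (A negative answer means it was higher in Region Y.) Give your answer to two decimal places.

Labor's share = 1 − 0.38 = 0.62.
Region X: TFP = 7.4 − 4.446 − 0.31 = 2.644%.
Region Y: TFP = 5.1 − 1.634 − 2.356 = 1.11%.
Difference = 2.644 − (1.11) = 1.534 pp.

1.53 percentage points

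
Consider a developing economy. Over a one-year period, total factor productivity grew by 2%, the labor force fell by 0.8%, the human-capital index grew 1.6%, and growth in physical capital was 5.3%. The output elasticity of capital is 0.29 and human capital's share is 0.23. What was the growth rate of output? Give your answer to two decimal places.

3.52%

Labor's share = 1 − 0.29 − 0.23 = 0.48.
Physical capital: 0.29 × 5.3 = 1.537 pp.
The human-capital index: 0.23 × 1.6 = 0.368 pp.
The labor force: 0.48 × (-0.8) = -0.384 pp.
Output growth = 2 + 1.521 = 3.521%.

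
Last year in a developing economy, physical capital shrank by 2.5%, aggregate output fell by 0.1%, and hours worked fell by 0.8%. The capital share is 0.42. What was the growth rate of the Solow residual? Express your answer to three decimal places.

The Solow residual growth was 1.414%.

Labor's share = 1 − 0.42 = 0.58.
Physical capital: 0.42 × (-2.5) = -1.05 pp.
Hours worked: 0.58 × (-0.8) = -0.464 pp.
TFP growth = -0.1 + 1.514 = 1.414%.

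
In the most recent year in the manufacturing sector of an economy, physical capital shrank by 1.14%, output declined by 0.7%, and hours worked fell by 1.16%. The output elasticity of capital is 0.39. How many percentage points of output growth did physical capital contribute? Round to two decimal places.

Contribution = share × growth = 0.39 × (-1.14) = -0.4446 pp.

-0.44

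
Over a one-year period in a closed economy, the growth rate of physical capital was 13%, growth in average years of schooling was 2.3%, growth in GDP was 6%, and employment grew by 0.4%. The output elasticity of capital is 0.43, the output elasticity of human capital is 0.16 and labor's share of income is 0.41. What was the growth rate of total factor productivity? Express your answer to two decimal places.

-0.12%

Labor's share = 1 − 0.43 − 0.16 = 0.41.
Physical capital: 0.43 × 13 = 5.59 pp.
Average years of schooling: 0.16 × 2.3 = 0.368 pp.
Employment: 0.41 × 0.4 = 0.164 pp.
TFP growth = 6 − 6.122 = -0.122%.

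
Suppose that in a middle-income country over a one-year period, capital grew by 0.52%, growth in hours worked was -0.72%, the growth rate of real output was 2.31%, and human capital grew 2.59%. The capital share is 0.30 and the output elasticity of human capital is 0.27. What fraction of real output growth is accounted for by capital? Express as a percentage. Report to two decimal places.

Capital accounted for 6.75% of growth.

Capital contributed 0.3 × 0.52 = 0.156 pp.
Share of growth = 0.156 / 2.31 × 100 = 6.7532%.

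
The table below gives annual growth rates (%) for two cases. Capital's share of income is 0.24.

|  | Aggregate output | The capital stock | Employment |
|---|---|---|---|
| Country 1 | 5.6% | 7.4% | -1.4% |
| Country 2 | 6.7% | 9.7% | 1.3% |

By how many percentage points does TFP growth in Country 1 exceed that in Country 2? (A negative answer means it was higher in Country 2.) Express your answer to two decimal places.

Labor's share = 1 − 0.24 = 0.76.
Country 1: TFP = 5.6 − 1.776 + 1.064 = 4.888%.
Country 2: TFP = 6.7 − 2.328 − 0.988 = 3.384%.
Difference = 4.888 − (3.384) = 1.504 pp.

1.50 percentage points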